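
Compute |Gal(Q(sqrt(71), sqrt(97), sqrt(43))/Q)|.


The 3 square roots of distinct primes are multiplicatively independent over Q,
so [K:Q] = 2^3 and Gal(K/Q) is isomorphic to (Z/2Z)^3.
|Gal| = 2^3 = 8

8


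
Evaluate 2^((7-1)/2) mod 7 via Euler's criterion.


p = 7 is prime and the exponent is (p-1)/2 = 3, so by Euler's criterion 2^3 = (2/7) = +1 or -1 mod 7.
Compute by square-and-multiply:
  3 = 2 + 1 (binary 11)
  Repeated squaring mod 7: 2^1 = 2, 2^2 = 4
  2^3 = 2^2 * 2^1 = 4 * 2 mod 7
    4 * 2 = 8 = 1 mod 7
  2^3 = 1 mod 7
Result 1: 2 is a quadratic residue mod 7.
2^3 mod 7 = 1

1


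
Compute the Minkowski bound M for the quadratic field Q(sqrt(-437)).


d = -437, d mod 4 = 3, so disc(K) = 4d = -1748; |disc(K)| = 1748
Imaginary quadratic field, so n = 2, s = r2 = 1, r1 = 0
M = (n!/n^n) * (4/pi)^s * sqrt(|disc(K)|) = (2!/2^2) * (4/pi)^1 * sqrt(1748)
= 0.5 * 1.273240 * 41.809090
= 26.6165

26.6165


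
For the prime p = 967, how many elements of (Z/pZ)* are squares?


For prime p, the number of non-zero quadratic residues is (p-1)/2.
= (967-1)/2
= 483

483


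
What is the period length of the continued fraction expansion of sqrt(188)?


Run the CF algorithm for sqrt(188).
a_0 = floor(sqrt(188)) = 13; set m_0=0, q_0=1.
Recurrence: m' = q*a - m,  q' = (d - m'^2)/q,  a' = floor((a_0 + m')/q').
  step 1: m=13, q=19, a=1
  step 2: m=6, q=8, a=2
  step 3: m=10, q=11, a=2
  step 4: m=12, q=4, a=6
  step 5: m=12, q=11, a=2
  step 6: m=10, q=8, a=2
  step 7: m=6, q=19, a=1
  step 8: m=13, q=1, a=26
a_8 = 2*a_0 = 26, so the period closes here.
sqrt(188) = [13; 1, 2, 2, 6, 2, 2, 1, 26]
Period length = 8

8


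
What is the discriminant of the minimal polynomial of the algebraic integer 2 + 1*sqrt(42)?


The element 2 + 1*sqrt(42) has minimal polynomial:
x^2 - 4*x - 38
Discriminant = (-4)^2 - 4*(-38)
= 16 + 152
= 168

168


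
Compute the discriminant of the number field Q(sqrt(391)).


For K = Q(sqrt(d)) with d squarefree: disc(K) = d if d = 1 mod 4, and disc(K) = 4d if d = 2 or 3 mod 4.
Here d = 391, and d mod 4 = 3.
d = 3 mod 4, not 1 (O_K = Z[sqrt(d)]), so disc(K) = 4d = 4 * (391) = 1564

1564


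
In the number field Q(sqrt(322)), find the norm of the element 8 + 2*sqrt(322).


N(a + b*sqrt(d)) = a^2 - d*b^2
= (8)^2 - (322)*(2)^2
= 64 - 1288
= -1224

-1224


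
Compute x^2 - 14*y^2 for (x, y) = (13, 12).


x^2 - d*y^2
= 13^2 - 14*12^2
= 169 - 2016
= -1847

-1847


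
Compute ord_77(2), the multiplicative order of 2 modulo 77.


We want ord_77(2), the smallest k >= 1 with 2^k = 1 mod 77.
n = 77 = 7 * 11, phi(77) = 60; the order divides phi(n).
Divisors of 60: 1, 2, 3, 4, 5, 6, 10, 12, 15, 20, 30, 60
Repeated squaring mod 77: 2^1 = 2, 2^2 = 4, 2^4 = 16, 2^8 = 25, 2^16 = 9, 2^32 = 4
Test divisors in increasing order:
  k=1: 2^1 = 2 mod 77
  k=2: 2^2 = 4 mod 77
  k=3: 2^3 = 4 * 2 = 8 mod 77
  k=4: 2^4 = 16 mod 77
  k=5: 2^5 = 16 * 2 = 32 mod 77
  k=6: 2^6 = 16 * 4 = 64 mod 77
  k=10: 2^10 = 25 * 4 = 23 mod 77
  k=12: 2^12 = 25 * 16 = 15 mod 77
  k=15: 2^15 = 25 * 16 * 4 * 2 = 43 mod 77
  k=20: 2^20 = 9 * 16 = 67 mod 77
  k=30: 2^30 = 9 * 25 * 16 * 4 = 1 mod 77  <- first divisor giving 1
Order = 30

30


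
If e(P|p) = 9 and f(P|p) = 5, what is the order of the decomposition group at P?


|D_P| = e * f
= 9 * 5
= 45

45


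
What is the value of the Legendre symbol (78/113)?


p = 113 is prime, so compute (78/113) with the reciprocity algorithm (Jacobi-symbol steps: pull out 2s via (2/n), flip via reciprocity, reduce):
  pull out 2: (2/113) = +1  (since 113 mod 8 = 1)
  reciprocity: (39/113) -> +(113/39)
  reduce: (35/39)
  reciprocity: (35/39) -> -(39/35)
  reduce: (4/35)
  pull out 2: (2/35) = -1  (since 35 mod 8 = 3)
  pull out 2: (2/35) = -1  (since 35 mod 8 = 3)
  (1/35) = 1
Product of signs = -1
(78/113) = -1

-1


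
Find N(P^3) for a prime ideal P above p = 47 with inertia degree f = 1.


N(P^a) = p^(a*f)
= 47^(3*1)
= 47^3
= 103823

103823


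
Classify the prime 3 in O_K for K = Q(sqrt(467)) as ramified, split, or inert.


K = Q(sqrt(467)). Since d mod 4 = 3, disc(K) = 1868.
Check p | disc: 1868 mod 3 = 2.
p does not divide disc. Compute Legendre symbol (d/p):
2^((3-1)/2) mod 3 = -1
(d/p) = -1, so p is inert: (p) stays prime with e=1, f=2, g=1.
Therefore p is inert.

inert


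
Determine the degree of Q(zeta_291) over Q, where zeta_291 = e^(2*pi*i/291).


The degree equals Euler's totient phi(291).
291 = 3 * 97
phi(291) = 192

192


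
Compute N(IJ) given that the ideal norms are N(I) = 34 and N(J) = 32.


N(IJ) = N(I) * N(J)
= 34 * 32
= 1088

1088


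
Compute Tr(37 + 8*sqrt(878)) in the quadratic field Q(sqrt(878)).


Tr(a + b*sqrt(d)) = (a + b*sqrt(d)) + (a - b*sqrt(d)) = 2a
= 2 * (37)
= 74

74


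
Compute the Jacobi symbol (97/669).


Compute (97/669) via quadratic reciprocity:
  reciprocity: (97/669) -> +(669/97)
  reduce: (87/97)
  reciprocity: (87/97) -> +(97/87)
  reduce: (10/87)
  pull out 2: (2/87) = +1  (since 87 mod 8 = 7)
  reciprocity: (5/87) -> +(87/5)
  reduce: (2/5)
  pull out 2: (2/5) = -1  (since 5 mod 8 = 5)
  (1/5) = 1
Product of signs = -1

-1


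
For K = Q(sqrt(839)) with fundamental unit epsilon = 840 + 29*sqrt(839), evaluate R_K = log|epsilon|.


epsilon = 840 + 29*sqrt(839)
= 1679.9994
R = ln(1679.9994)
= 7.4265

7.4265


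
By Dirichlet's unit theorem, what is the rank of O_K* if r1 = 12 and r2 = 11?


By Dirichlet's unit theorem:
rank = r1 + r2 - 1
= 12 + 11 - 1
= 22

22


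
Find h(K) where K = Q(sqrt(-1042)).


K = Q(sqrt(-1042)). d mod 4 = 2, so D = disc(K) = 4d = -4168
h(K) equals the number of primitive reduced positive-definite forms (a, b, c) = a*x^2 + b*x*y + c*y^2 with b^2 - 4ac = D,
where reduced means |b| <= a <= c, with b >= 0 whenever |b| = a or a = c, and primitive means gcd(a, b, c) = 1.
Reduced forces 3a^2 <= |D| = 4168, so 1 <= a <= 37; b must have the parity of D, and c = (b^2 - D)/(4a) must be an integer >= a.
Enumerate a = 1..37, b in [-a, a]:
  a=1: (1, 0, 1042)  [1]
  a=2: (2, 0, 521)  [1]
  a=3..6: none
  a=7: (7, -2, 149), (7, 2, 149)  [2]
  a=8..10: none
  a=11: (11, -10, 97), (11, 10, 97)  [2]
  a=12..13: none
  a=14: (14, -12, 77), (14, 12, 77)  [2]
  a=15..21: none
  a=22: (22, -12, 49), (22, 12, 49)  [2]
  a=23: (23, -8, 46), (23, 8, 46)  [2]
  a=24..37: none
Total reduced forms: 1 + 1 + 2 + 2 + 2 + 2 + 2 = 12
h = 12

12


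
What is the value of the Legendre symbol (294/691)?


p = 691 is prime, so compute (294/691) with the reciprocity algorithm (Jacobi-symbol steps: pull out 2s via (2/n), flip via reciprocity, reduce):
  pull out 2: (2/691) = -1  (since 691 mod 8 = 3)
  reciprocity: (147/691) -> -(691/147)
  reduce: (103/147)
  reciprocity: (103/147) -> -(147/103)
  reduce: (44/103)
  pull out 2: (2/103) = +1  (since 103 mod 8 = 7)
  pull out 2: (2/103) = +1  (since 103 mod 8 = 7)
  reciprocity: (11/103) -> -(103/11)
  reduce: (4/11)
  pull out 2: (2/11) = -1  (since 11 mod 8 = 3)
  pull out 2: (2/11) = -1  (since 11 mod 8 = 3)
  (1/11) = 1
Product of signs = 1
(294/691) = 1

1


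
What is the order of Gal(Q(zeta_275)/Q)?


|Gal(Q(zeta_275)/Q)| = phi(275)
= 200

200


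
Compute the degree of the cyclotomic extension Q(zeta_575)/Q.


The degree equals Euler's totient phi(575).
575 = 5^2 * 23
phi(575) = 440

440


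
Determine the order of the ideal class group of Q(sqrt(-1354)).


K = Q(sqrt(-1354)). d mod 4 = 2, so D = disc(K) = 4d = -5416
h(K) equals the number of primitive reduced positive-definite forms (a, b, c) = a*x^2 + b*x*y + c*y^2 with b^2 - 4ac = D,
where reduced means |b| <= a <= c, with b >= 0 whenever |b| = a or a = c, and primitive means gcd(a, b, c) = 1.
Reduced forces 3a^2 <= |D| = 5416, so 1 <= a <= 42; b must have the parity of D, and c = (b^2 - D)/(4a) must be an integer >= a.
Enumerate a = 1..42, b in [-a, a]:
  a=1: (1, 0, 1354)  [1]
  a=2: (2, 0, 677)  [1]
  a=3..4: none
  a=5: (5, -2, 271), (5, 2, 271)  [2]
  a=6: none
  a=7: (7, -4, 194), (7, 4, 194)  [2]
  a=8..9: none
  a=10: (10, -8, 137), (10, 8, 137)  [2]
  a=11..13: none
  a=14: (14, -4, 97), (14, 4, 97)  [2]
  a=15..22: none
  a=23: (23, -14, 61), (23, 14, 61)  [2]
  a=24: none
  a=25: (25, -22, 59), (25, 22, 59)  [2]
  a=26..28: none
  a=29: (29, -6, 47), (29, 6, 47)  [2]
  a=30: none
  a=31: (31, -28, 50), (31, 28, 50)  [2]
  a=32..34: none
  a=35: (35, -32, 46), (35, -18, 41), (35, 18, 41), (35, 32, 46)  [4]
  a=36..42: none
Total reduced forms: 1 + 1 + 2 + 2 + 2 + 2 + 2 + 2 + 2 + 2 + 4 = 22
h = 22

22


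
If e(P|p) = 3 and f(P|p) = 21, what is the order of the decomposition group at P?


|D_P| = e * f
= 3 * 21
= 63

63


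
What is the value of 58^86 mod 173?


p = 173 is prime and the exponent is (p-1)/2 = 86, so by Euler's criterion 58^86 = (58/173) = +1 or -1 mod 173.
Compute by square-and-multiply:
  86 = 64 + 16 + 4 + 2 (binary 1010110)
  Repeated squaring mod 173: 58^1 = 58, 58^2 = 77, 58^4 = 47, 58^8 = 133, 58^16 = 43, 58^32 = 119, 58^64 = 148
  58^86 = 58^64 * 58^16 * 58^4 * 58^2 = 148 * 43 * 47 * 77 mod 173
    148 * 43 = 6364 = 136 mod 173
    136 * 47 = 6392 = 164 mod 173
    164 * 77 = 12628 = 172 mod 173
  58^86 = 172 mod 173
Result 172 = p - 1 = -1 mod 173: 58 is a quadratic non-residue mod 173. As a residue in [0, p-1] the value is 172.
58^86 mod 173 = 172

172


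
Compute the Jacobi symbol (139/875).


Compute (139/875) via quadratic reciprocity:
  reciprocity: (139/875) -> -(875/139)
  reduce: (41/139)
  reciprocity: (41/139) -> +(139/41)
  reduce: (16/41)
  pull out 2: (2/41) = +1  (since 41 mod 8 = 1)
  pull out 2: (2/41) = +1  (since 41 mod 8 = 1)
  pull out 2: (2/41) = +1  (since 41 mod 8 = 1)
  pull out 2: (2/41) = +1  (since 41 mod 8 = 1)
  (1/41) = 1
Product of signs = -1

-1


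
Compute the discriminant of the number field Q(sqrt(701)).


For K = Q(sqrt(d)) with d squarefree: disc(K) = d if d = 1 mod 4, and disc(K) = 4d if d = 2 or 3 mod 4.
Here d = 701, and d mod 4 = 1.
d = 1 mod 4 (O_K = Z[(1+sqrt(d))/2]), so disc(K) = d = 701

701


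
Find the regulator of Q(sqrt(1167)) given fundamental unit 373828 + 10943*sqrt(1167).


epsilon = 373828 + 10943*sqrt(1167)
= 747656.0000
R = ln(747656.0000)
= 13.5247

13.5247


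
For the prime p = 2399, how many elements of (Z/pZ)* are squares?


For prime p, the number of non-zero quadratic residues is (p-1)/2.
= (2399-1)/2
= 1199

1199


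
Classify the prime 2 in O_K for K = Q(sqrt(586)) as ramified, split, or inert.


K = Q(sqrt(586)). Since d mod 4 = 2, disc(K) = 2344.
Check p | disc: 2344 mod 2 = 0.
p divides disc, so p ramifies: (p) = P^2 with e=2, f=1, g=1.
Therefore p is ramified.

ramified


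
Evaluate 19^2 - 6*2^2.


x^2 - d*y^2
= 19^2 - 6*2^2
= 361 - 24
= 337

337


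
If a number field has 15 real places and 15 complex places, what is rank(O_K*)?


By Dirichlet's unit theorem:
rank = r1 + r2 - 1
= 15 + 15 - 1
= 29

29


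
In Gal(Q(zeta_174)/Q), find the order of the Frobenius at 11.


The Frobenius at p in Gal(Q(zeta_n)/Q) = (Z/nZ)* is the class of p, so its order is ord_174(11), the smallest k >= 1 with 11^k = 1 mod 174.
n = 174 = 2 * 3 * 29, phi(174) = 56; the order divides phi(n).
Divisors of 56: 1, 2, 4, 7, 8, 14, 28, 56
Repeated squaring mod 174: 11^1 = 11, 11^2 = 121, 11^4 = 25, 11^8 = 103, 11^16 = 169, 11^32 = 25
Test divisors in increasing order:
  k=1: 11^1 = 11 mod 174
  k=2: 11^2 = 121 mod 174
  k=4: 11^4 = 25 mod 174
  k=7: 11^7 = 25 * 121 * 11 = 41 mod 174
  k=8: 11^8 = 103 mod 174
  k=14: 11^14 = 103 * 25 * 121 = 115 mod 174
  k=28: 11^28 = 169 * 103 * 25 = 1 mod 174  <- first divisor giving 1
Order = 28

28


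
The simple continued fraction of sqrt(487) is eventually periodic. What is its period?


Run the CF algorithm for sqrt(487).
a_0 = floor(sqrt(487)) = 22; set m_0=0, q_0=1.
Recurrence: m' = q*a - m,  q' = (d - m'^2)/q,  a' = floor((a_0 + m')/q').
  step 1: m=22, q=3, a=14
  step 2: m=20, q=29, a=1
  step 3: m=9, q=14, a=2
  step 4: m=19, q=9, a=4
  step 5: m=17, q=22, a=1
  step 6: m=5, q=21, a=1
  step 7: m=16, q=11, a=3
  step 8: m=17, q=18, a=2
  step 9: m=19, q=7, a=5
  step 10: m=16, q=33, a=1
  step 11: m=17, q=6, a=6
  step 12: m=19, q=21, a=1
  step 13: m=2, q=23, a=1
  step 14: m=21, q=2, a=21
  step 15: m=21, q=23, a=1
  step 16: m=2, q=21, a=1
  step 17: m=19, q=6, a=6
  step 18: m=17, q=33, a=1
  step 19: m=16, q=7, a=5
  step 20: m=19, q=18, a=2
  step 21: m=17, q=11, a=3
  step 22: m=16, q=21, a=1
  step 23: m=5, q=22, a=1
  step 24: m=17, q=9, a=4
  step 25: m=19, q=14, a=2
  step 26: m=9, q=29, a=1
  step 27: m=20, q=3, a=14
  step 28: m=22, q=1, a=44
a_28 = 2*a_0 = 44, so the period closes here.
sqrt(487) = [22; 14, 1, 2, 4, 1, 1, 3, 2, 5, 1, 6, 1, 1, 21, 1, 1, 6, 1, 5, 2, 3, 1, 1, 4, 2, 1, 14, 44]
Period length = 28

28


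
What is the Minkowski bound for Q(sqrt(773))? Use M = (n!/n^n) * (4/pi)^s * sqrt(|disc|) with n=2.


d = 773, d mod 4 = 1, so disc(K) = d = 773; |disc(K)| = 773
Real quadratic field, so n = 2, s = r2 = 0, r1 = 2
M = (n!/n^n) * (4/pi)^s * sqrt(|disc(K)|) = (2!/2^2) * (4/pi)^0 * sqrt(773)
= 0.5 * 1.000000 * 27.802878
= 13.9014

13.9014


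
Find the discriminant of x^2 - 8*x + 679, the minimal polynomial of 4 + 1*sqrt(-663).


The element 4 + 1*sqrt(-663) has minimal polynomial:
x^2 - 8*x + 679
Discriminant = (-8)^2 - 4*(679)
= 64 - 2716
= -2652

-2652


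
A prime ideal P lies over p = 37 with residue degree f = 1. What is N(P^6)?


N(P^a) = p^(a*f)
= 37^(6*1)
= 37^6
= 2565726409

2565726409


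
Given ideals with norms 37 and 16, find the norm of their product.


N(IJ) = N(I) * N(J)
= 37 * 16
= 592

592


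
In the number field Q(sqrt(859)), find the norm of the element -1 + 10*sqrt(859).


N(a + b*sqrt(d)) = a^2 - d*b^2
= (-1)^2 - (859)*(10)^2
= 1 - 85900
= -85899

-85899


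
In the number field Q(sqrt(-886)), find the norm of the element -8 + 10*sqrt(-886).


N(a + b*sqrt(d)) = a^2 - d*b^2
= (-8)^2 - (-886)*(10)^2
= 64 + 88600
= 88664

88664


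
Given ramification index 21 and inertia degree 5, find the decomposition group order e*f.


|D_P| = e * f
= 21 * 5
= 105

105


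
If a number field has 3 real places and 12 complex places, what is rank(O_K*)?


By Dirichlet's unit theorem:
rank = r1 + r2 - 1
= 3 + 12 - 1
= 14

14


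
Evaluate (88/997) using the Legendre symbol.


p = 997 is prime, so compute (88/997) with the reciprocity algorithm (Jacobi-symbol steps: pull out 2s via (2/n), flip via reciprocity, reduce):
  pull out 2: (2/997) = -1  (since 997 mod 8 = 5)
  pull out 2: (2/997) = -1  (since 997 mod 8 = 5)
  pull out 2: (2/997) = -1  (since 997 mod 8 = 5)
  reciprocity: (11/997) -> +(997/11)
  reduce: (7/11)
  reciprocity: (7/11) -> -(11/7)
  reduce: (4/7)
  pull out 2: (2/7) = +1  (since 7 mod 8 = 7)
  pull out 2: (2/7) = +1  (since 7 mod 8 = 7)
  (1/7) = 1
Product of signs = 1
(88/997) = 1

1


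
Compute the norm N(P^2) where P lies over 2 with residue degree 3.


N(P^a) = p^(a*f)
= 2^(2*3)
= 2^6
= 64

64


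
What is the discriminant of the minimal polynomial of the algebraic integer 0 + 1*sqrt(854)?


The element 0 + 1*sqrt(854) has minimal polynomial:
x^2 + 0*x - 854
Discriminant = (0)^2 - 4*(-854)
= 0 + 3416
= 3416

3416


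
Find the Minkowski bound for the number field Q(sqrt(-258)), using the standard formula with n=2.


d = -258, d mod 4 = 2, so disc(K) = 4d = -1032; |disc(K)| = 1032
Imaginary quadratic field, so n = 2, s = r2 = 1, r1 = 0
M = (n!/n^n) * (4/pi)^s * sqrt(|disc(K)|) = (2!/2^2) * (4/pi)^1 * sqrt(1032)
= 0.5 * 1.273240 * 32.124757
= 20.4513

20.4513


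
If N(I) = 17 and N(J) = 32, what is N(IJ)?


N(IJ) = N(I) * N(J)
= 17 * 32
= 544

544


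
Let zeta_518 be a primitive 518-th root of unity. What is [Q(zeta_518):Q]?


The degree equals Euler's totient phi(518).
518 = 2 * 7 * 37
phi(518) = 216

216


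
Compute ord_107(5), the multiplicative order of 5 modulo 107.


We want ord_107(5), the smallest k >= 1 with 5^k = 1 mod 107.
n = 107 = 107, phi(107) = 106; the order divides phi(n).
Divisors of 106: 1, 2, 53, 106
Repeated squaring mod 107: 5^1 = 5, 5^2 = 25, 5^4 = 90, 5^8 = 75, 5^16 = 61, 5^32 = 83, 5^64 = 41
Test divisors in increasing order:
  k=1: 5^1 = 5 mod 107
  k=2: 5^2 = 25 mod 107
  k=53: 5^53 = 83 * 61 * 90 * 5 = 106 mod 107
  k=106: 5^106 = 41 * 83 * 75 * 25 = 1 mod 107  <- first divisor giving 1
Order = 106

106


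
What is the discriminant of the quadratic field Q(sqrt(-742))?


For K = Q(sqrt(d)) with d squarefree: disc(K) = d if d = 1 mod 4, and disc(K) = 4d if d = 2 or 3 mod 4.
Here d = -742, and d mod 4 = 2.
d = 2 mod 4, not 1 (O_K = Z[sqrt(d)]), so disc(K) = 4d = 4 * (-742) = -2968

-2968


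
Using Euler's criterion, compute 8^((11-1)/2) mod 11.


p = 11 is prime and the exponent is (p-1)/2 = 5, so by Euler's criterion 8^5 = (8/11) = +1 or -1 mod 11.
Compute by square-and-multiply:
  5 = 4 + 1 (binary 101)
  Repeated squaring mod 11: 8^1 = 8, 8^2 = 9, 8^4 = 4
  8^5 = 8^4 * 8^1 = 4 * 8 mod 11
    4 * 8 = 32 = 10 mod 11
  8^5 = 10 mod 11
Result 10 = p - 1 = -1 mod 11: 8 is a quadratic non-residue mod 11. As a residue in [0, p-1] the value is 10.
8^5 mod 11 = 10

10


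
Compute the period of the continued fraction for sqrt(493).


Run the CF algorithm for sqrt(493).
a_0 = floor(sqrt(493)) = 22; set m_0=0, q_0=1.
Recurrence: m' = q*a - m,  q' = (d - m'^2)/q,  a' = floor((a_0 + m')/q').
  step 1: m=22, q=9, a=4
  step 2: m=14, q=33, a=1
  step 3: m=19, q=4, a=10
  step 4: m=21, q=13, a=3
  step 5: m=18, q=13, a=3
  step 6: m=21, q=4, a=10
  step 7: m=19, q=33, a=1
  step 8: m=14, q=9, a=4
  step 9: m=22, q=1, a=44
a_9 = 2*a_0 = 44, so the period closes here.
sqrt(493) = [22; 4, 1, 10, 3, 3, 10, 1, 4, 44]
Period length = 9

9


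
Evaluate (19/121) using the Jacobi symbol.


Compute (19/121) via quadratic reciprocity:
  reciprocity: (19/121) -> +(121/19)
  reduce: (7/19)
  reciprocity: (7/19) -> -(19/7)
  reduce: (5/7)
  reciprocity: (5/7) -> +(7/5)
  reduce: (2/5)
  pull out 2: (2/5) = -1  (since 5 mod 8 = 5)
  (1/5) = 1
Product of signs = 1

1


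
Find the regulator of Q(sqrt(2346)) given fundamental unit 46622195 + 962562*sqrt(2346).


epsilon = 46622195 + 962562*sqrt(2346)
= 9.3244e+07
R = ln(9.3244e+07)
= 18.3507

18.3507


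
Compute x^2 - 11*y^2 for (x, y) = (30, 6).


x^2 - d*y^2
= 30^2 - 11*6^2
= 900 - 396
= 504

504


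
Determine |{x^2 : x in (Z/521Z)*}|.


For prime p, the number of non-zero quadratic residues is (p-1)/2.
= (521-1)/2
= 260

260


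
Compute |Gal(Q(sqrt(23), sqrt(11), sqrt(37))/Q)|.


The 3 square roots of distinct primes are multiplicatively independent over Q,
so [K:Q] = 2^3 and Gal(K/Q) is isomorphic to (Z/2Z)^3.
|Gal| = 2^3 = 8

8


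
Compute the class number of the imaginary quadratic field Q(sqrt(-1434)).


K = Q(sqrt(-1434)). d mod 4 = 2, so D = disc(K) = 4d = -5736
h(K) equals the number of primitive reduced positive-definite forms (a, b, c) = a*x^2 + b*x*y + c*y^2 with b^2 - 4ac = D,
where reduced means |b| <= a <= c, with b >= 0 whenever |b| = a or a = c, and primitive means gcd(a, b, c) = 1.
Reduced forces 3a^2 <= |D| = 5736, so 1 <= a <= 43; b must have the parity of D, and c = (b^2 - D)/(4a) must be an integer >= a.
Enumerate a = 1..43, b in [-a, a]:
  a=1: (1, 0, 1434)  [1]
  a=2: (2, 0, 717)  [1]
  a=3: (3, 0, 478)  [1]
  a=4: none
  a=5: (5, -2, 287), (5, 2, 287)  [2]
  a=6: (6, 0, 239)  [1]
  a=7: (7, -2, 205), (7, 2, 205)  [2]
  a=8..9: none
  a=10: (10, -8, 145), (10, 8, 145)  [2]
  a=11..12: none
  a=13: (13, -6, 111), (13, 6, 111)  [2]
  a=14: (14, -12, 105), (14, 12, 105)  [2]
  a=15: (15, -12, 98), (15, 12, 98)  [2]
  a=16..20: none
  a=21: (21, -12, 70), (21, 12, 70)  [2]
  a=22..24: none
  a=25: (25, -8, 58), (25, 8, 58)  [2]
  a=26: (26, -20, 59), (26, 20, 59)  [2]
  a=27..28: none
  a=29: (29, -8, 50), (29, 8, 50)  [2]
  a=30: (30, -12, 49), (30, 12, 49)  [2]
  a=31..34: none
  a=35: (35, -12, 42), (35, -2, 41), (35, 2, 41), (35, 12, 42)  [4]
  a=36: none
  a=37: (37, -6, 39), (37, 6, 39)  [2]
  a=38..43: none
Total reduced forms: 1 + 1 + 1 + 2 + 1 + 2 + 2 + 2 + 2 + 2 + 2 + 2 + 2 + 2 + 2 + 4 + 2 = 32
h = 32

32


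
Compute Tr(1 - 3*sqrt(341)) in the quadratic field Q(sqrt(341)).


Tr(a + b*sqrt(d)) = (a + b*sqrt(d)) + (a - b*sqrt(d)) = 2a
= 2 * (1)
= 2

2


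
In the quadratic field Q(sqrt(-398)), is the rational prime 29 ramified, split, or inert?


K = Q(sqrt(-398)). Since d mod 4 = 2, disc(K) = -1592.
Check p | disc: -1592 mod 29 = 3.
p does not divide disc. Compute Legendre symbol (d/p):
8^((29-1)/2) mod 29 = -1
(d/p) = -1, so p is inert: (p) stays prime with e=1, f=2, g=1.
Therefore p is inert.

inert


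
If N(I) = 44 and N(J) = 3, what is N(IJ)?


N(IJ) = N(I) * N(J)
= 44 * 3
= 132

132


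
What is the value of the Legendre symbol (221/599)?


p = 599 is prime, so compute (221/599) with the reciprocity algorithm (Jacobi-symbol steps: pull out 2s via (2/n), flip via reciprocity, reduce):
  reciprocity: (221/599) -> +(599/221)
  reduce: (157/221)
  reciprocity: (157/221) -> +(221/157)
  reduce: (64/157)
  pull out 2: (2/157) = -1  (since 157 mod 8 = 5)
  pull out 2: (2/157) = -1  (since 157 mod 8 = 5)
  pull out 2: (2/157) = -1  (since 157 mod 8 = 5)
  pull out 2: (2/157) = -1  (since 157 mod 8 = 5)
  pull out 2: (2/157) = -1  (since 157 mod 8 = 5)
  pull out 2: (2/157) = -1  (since 157 mod 8 = 5)
  (1/157) = 1
Product of signs = 1
(221/599) = 1

1


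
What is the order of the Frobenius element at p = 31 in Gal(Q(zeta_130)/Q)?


The Frobenius at p in Gal(Q(zeta_n)/Q) = (Z/nZ)* is the class of p, so its order is ord_130(31), the smallest k >= 1 with 31^k = 1 mod 130.
n = 130 = 2 * 5 * 13, phi(130) = 48; the order divides phi(n).
Divisors of 48: 1, 2, 3, 4, 6, 8, 12, 16, 24, 48
Repeated squaring mod 130: 31^1 = 31, 31^2 = 51, 31^4 = 1, 31^8 = 1, 31^16 = 1, 31^32 = 1
Test divisors in increasing order:
  k=1: 31^1 = 31 mod 130
  k=2: 31^2 = 51 mod 130
  k=3: 31^3 = 51 * 31 = 21 mod 130
  k=4: 31^4 = 1 mod 130  <- first divisor giving 1
Order = 4

4


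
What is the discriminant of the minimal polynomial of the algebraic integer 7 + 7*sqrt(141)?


The element 7 + 7*sqrt(141) has minimal polynomial:
x^2 - 14*x - 6860
Discriminant = (-14)^2 - 4*(-6860)
= 196 + 27440
= 27636

27636


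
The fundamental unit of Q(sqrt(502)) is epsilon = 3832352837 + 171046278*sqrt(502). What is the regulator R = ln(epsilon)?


epsilon = 3832352837 + 171046278*sqrt(502)
= 7.6647e+09
R = ln(7.6647e+09)
= 22.7599

22.7599


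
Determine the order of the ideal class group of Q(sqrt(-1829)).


K = Q(sqrt(-1829)). d mod 4 = 3, so D = disc(K) = 4d = -7316
h(K) equals the number of primitive reduced positive-definite forms (a, b, c) = a*x^2 + b*x*y + c*y^2 with b^2 - 4ac = D,
where reduced means |b| <= a <= c, with b >= 0 whenever |b| = a or a = c, and primitive means gcd(a, b, c) = 1.
Reduced forces 3a^2 <= |D| = 7316, so 1 <= a <= 49; b must have the parity of D, and c = (b^2 - D)/(4a) must be an integer >= a.
Enumerate a = 1..49, b in [-a, a]:
  a=1: (1, 0, 1829)  [1]
  a=2: (2, 2, 915)  [1]
  a=3: (3, -2, 610), (3, 2, 610)  [2]
  a=4: none
  a=5: (5, -2, 366), (5, 2, 366)  [2]
  a=6: (6, -2, 305), (6, 2, 305)  [2]
  a=7..8: none
  a=9: (9, -8, 205), (9, 8, 205)  [2]
  a=10: (10, -2, 183), (10, 2, 183)  [2]
  a=11..12: none
  a=13: (13, -4, 141), (13, 4, 141)  [2]
  a=14: none
  a=15: (15, -8, 123), (15, -2, 122), (15, 2, 122), (15, 8, 123)  [4]
  a=16..17: none
  a=18: (18, -10, 103), (18, 10, 103)  [2]
  a=19..24: none
  a=25: (25, -22, 78), (25, 22, 78)  [2]
  a=26: (26, -22, 75), (26, 22, 75)  [2]
  a=27: (27, -26, 74), (27, 26, 74)  [2]
  a=28..29: none
  a=30: (30, -22, 65), (30, -2, 61), (30, 2, 61), (30, 22, 65)  [4]
  a=31: (31, 0, 59)  [1]
  a=32..36: none
  a=37: (37, -26, 54), (37, 26, 54)  [2]
  a=38: none
  a=39: (39, -22, 50), (39, -4, 47), (39, 4, 47), (39, 22, 50)  [4]
  a=40: none
  a=41: (41, -8, 45), (41, 8, 45)  [2]
  a=42..44: none
  a=45: (45, 28, 45)  [1]
  a=46..49: none
Total reduced forms: 1 + 1 + 2 + 2 + 2 + 2 + 2 + 2 + 4 + 2 + 2 + 2 + 2 + 4 + 1 + 2 + 4 + 2 + 1 = 40
h = 40

40


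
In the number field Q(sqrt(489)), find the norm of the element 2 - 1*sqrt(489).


N(a + b*sqrt(d)) = a^2 - d*b^2
= (2)^2 - (489)*(-1)^2
= 4 - 489
= -485

-485


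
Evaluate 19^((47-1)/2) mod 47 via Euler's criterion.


p = 47 is prime and the exponent is (p-1)/2 = 23, so by Euler's criterion 19^23 = (19/47) = +1 or -1 mod 47.
Compute by square-and-multiply:
  23 = 16 + 4 + 2 + 1 (binary 10111)
  Repeated squaring mod 47: 19^1 = 19, 19^2 = 32, 19^4 = 37, 19^8 = 6, 19^16 = 36
  19^23 = 19^16 * 19^4 * 19^2 * 19^1 = 36 * 37 * 32 * 19 mod 47
    36 * 37 = 1332 = 16 mod 47
    16 * 32 = 512 = 42 mod 47
    42 * 19 = 798 = 46 mod 47
  19^23 = 46 mod 47
Result 46 = p - 1 = -1 mod 47: 19 is a quadratic non-residue mod 47. As a residue in [0, p-1] the value is 46.
19^23 mod 47 = 46

46


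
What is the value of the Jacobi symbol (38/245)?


Compute (38/245) via quadratic reciprocity:
  pull out 2: (2/245) = -1  (since 245 mod 8 = 5)
  reciprocity: (19/245) -> +(245/19)
  reduce: (17/19)
  reciprocity: (17/19) -> +(19/17)
  reduce: (2/17)
  pull out 2: (2/17) = +1  (since 17 mod 8 = 1)
  (1/17) = 1
Product of signs = -1

-1


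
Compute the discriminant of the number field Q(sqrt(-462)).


For K = Q(sqrt(d)) with d squarefree: disc(K) = d if d = 1 mod 4, and disc(K) = 4d if d = 2 or 3 mod 4.
Here d = -462, and d mod 4 = 2.
d = 2 mod 4, not 1 (O_K = Z[sqrt(d)]), so disc(K) = 4d = 4 * (-462) = -1848

-1848


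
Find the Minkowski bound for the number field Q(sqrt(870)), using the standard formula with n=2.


d = 870, d mod 4 = 2, so disc(K) = 4d = 3480; |disc(K)| = 3480
Real quadratic field, so n = 2, s = r2 = 0, r1 = 2
M = (n!/n^n) * (4/pi)^s * sqrt(|disc(K)|) = (2!/2^2) * (4/pi)^0 * sqrt(3480)
= 0.5 * 1.000000 * 58.991525
= 29.4958

29.4958


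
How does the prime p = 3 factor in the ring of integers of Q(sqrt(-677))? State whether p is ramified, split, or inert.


K = Q(sqrt(-677)). Since d mod 4 = 3, disc(K) = -2708.
Check p | disc: -2708 mod 3 = 1.
p does not divide disc. Compute Legendre symbol (d/p):
1^((3-1)/2) mod 3 = 1
(d/p) = 1, so p splits: (p) = P*P' with e=1, f=1, g=2.
Therefore p is split.

split


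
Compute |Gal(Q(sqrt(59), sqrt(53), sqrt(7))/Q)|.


The 3 square roots of distinct primes are multiplicatively independent over Q,
so [K:Q] = 2^3 and Gal(K/Q) is isomorphic to (Z/2Z)^3.
|Gal| = 2^3 = 8

8


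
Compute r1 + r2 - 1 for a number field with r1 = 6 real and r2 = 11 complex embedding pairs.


By Dirichlet's unit theorem:
rank = r1 + r2 - 1
= 6 + 11 - 1
= 16

16


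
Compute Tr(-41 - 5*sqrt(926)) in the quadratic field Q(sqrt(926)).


Tr(a + b*sqrt(d)) = (a + b*sqrt(d)) + (a - b*sqrt(d)) = 2a
= 2 * (-41)
= -82

-82


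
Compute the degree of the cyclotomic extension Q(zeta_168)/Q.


The degree equals Euler's totient phi(168).
168 = 2^3 * 3 * 7
phi(168) = 48

48


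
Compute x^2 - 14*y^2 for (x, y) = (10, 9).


x^2 - d*y^2
= 10^2 - 14*9^2
= 100 - 1134
= -1034

-1034


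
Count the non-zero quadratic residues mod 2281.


For prime p, the number of non-zero quadratic residues is (p-1)/2.
= (2281-1)/2
= 1140

1140


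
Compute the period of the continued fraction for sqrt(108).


Run the CF algorithm for sqrt(108).
a_0 = floor(sqrt(108)) = 10; set m_0=0, q_0=1.
Recurrence: m' = q*a - m,  q' = (d - m'^2)/q,  a' = floor((a_0 + m')/q').
  step 1: m=10, q=8, a=2
  step 2: m=6, q=9, a=1
  step 3: m=3, q=11, a=1
  step 4: m=8, q=4, a=4
  step 5: m=8, q=11, a=1
  step 6: m=3, q=9, a=1
  step 7: m=6, q=8, a=2
  step 8: m=10, q=1, a=20
a_8 = 2*a_0 = 20, so the period closes here.
sqrt(108) = [10; 2, 1, 1, 4, 1, 1, 2, 20]
Period length = 8

8


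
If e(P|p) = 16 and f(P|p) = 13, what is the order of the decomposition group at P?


|D_P| = e * f
= 16 * 13
= 208

208


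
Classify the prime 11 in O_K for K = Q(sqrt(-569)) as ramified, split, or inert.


K = Q(sqrt(-569)). Since d mod 4 = 3, disc(K) = -2276.
Check p | disc: -2276 mod 11 = 1.
p does not divide disc. Compute Legendre symbol (d/p):
3^((11-1)/2) mod 11 = 1
(d/p) = 1, so p splits: (p) = P*P' with e=1, f=1, g=2.
Therefore p is split.

split


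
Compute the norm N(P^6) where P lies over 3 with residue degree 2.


N(P^a) = p^(a*f)
= 3^(6*2)
= 3^12
= 531441

531441


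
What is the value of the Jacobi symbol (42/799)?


Compute (42/799) via quadratic reciprocity:
  pull out 2: (2/799) = +1  (since 799 mod 8 = 7)
  reciprocity: (21/799) -> +(799/21)
  reduce: (1/21)
  (1/21) = 1
Product of signs = 1

1


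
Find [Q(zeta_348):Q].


The degree equals Euler's totient phi(348).
348 = 2^2 * 3 * 29
phi(348) = 112

112


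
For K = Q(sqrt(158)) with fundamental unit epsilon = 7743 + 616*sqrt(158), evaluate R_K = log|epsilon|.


epsilon = 7743 + 616*sqrt(158)
= 15485.9999
R = ln(15485.9999)
= 9.6477

9.6477


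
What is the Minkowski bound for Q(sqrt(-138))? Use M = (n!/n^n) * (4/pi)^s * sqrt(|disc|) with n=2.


d = -138, d mod 4 = 2, so disc(K) = 4d = -552; |disc(K)| = 552
Imaginary quadratic field, so n = 2, s = r2 = 1, r1 = 0
M = (n!/n^n) * (4/pi)^s * sqrt(|disc(K)|) = (2!/2^2) * (4/pi)^1 * sqrt(552)
= 0.5 * 1.273240 * 23.494680
= 14.9572

14.9572


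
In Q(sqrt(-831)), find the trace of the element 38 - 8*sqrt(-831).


Tr(a + b*sqrt(d)) = (a + b*sqrt(d)) + (a - b*sqrt(d)) = 2a
= 2 * (38)
= 76

76


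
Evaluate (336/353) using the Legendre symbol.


p = 353 is prime, so compute (336/353) with the reciprocity algorithm (Jacobi-symbol steps: pull out 2s via (2/n), flip via reciprocity, reduce):
  pull out 2: (2/353) = +1  (since 353 mod 8 = 1)
  pull out 2: (2/353) = +1  (since 353 mod 8 = 1)
  pull out 2: (2/353) = +1  (since 353 mod 8 = 1)
  pull out 2: (2/353) = +1  (since 353 mod 8 = 1)
  reciprocity: (21/353) -> +(353/21)
  reduce: (17/21)
  reciprocity: (17/21) -> +(21/17)
  reduce: (4/17)
  pull out 2: (2/17) = +1  (since 17 mod 8 = 1)
  pull out 2: (2/17) = +1  (since 17 mod 8 = 1)
  (1/17) = 1
Product of signs = 1
(336/353) = 1

1


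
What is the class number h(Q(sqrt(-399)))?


K = Q(sqrt(-399)). d mod 4 = 1, so D = disc(K) = d = -399
h(K) equals the number of primitive reduced positive-definite forms (a, b, c) = a*x^2 + b*x*y + c*y^2 with b^2 - 4ac = D,
where reduced means |b| <= a <= c, with b >= 0 whenever |b| = a or a = c, and primitive means gcd(a, b, c) = 1.
Reduced forces 3a^2 <= |D| = 399, so 1 <= a <= 11; b must have the parity of D, and c = (b^2 - D)/(4a) must be an integer >= a.
Enumerate a = 1..11, b in [-a, a]:
  a=1: (1, 1, 100)  [1]
  a=2: (2, -1, 50), (2, 1, 50)  [2]
  a=3: (3, 3, 34)  [1]
  a=4: (4, -1, 25), (4, 1, 25)  [2]
  a=5: (5, -1, 20), (5, 1, 20)  [2]
  a=6: (6, -3, 17), (6, 3, 17)  [2]
  a=7: (7, 7, 16)  [1]
  a=8: (8, -7, 14), (8, 7, 14)  [2]
  a=9: none
  a=10: (10, -9, 12), (10, 1, 10), (10, 9, 12)  [3]
  a=11: none
Total reduced forms: 1 + 2 + 1 + 2 + 2 + 2 + 1 + 2 + 3 = 16
h = 16

16


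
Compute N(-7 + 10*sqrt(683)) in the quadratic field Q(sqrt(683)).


N(a + b*sqrt(d)) = a^2 - d*b^2
= (-7)^2 - (683)*(10)^2
= 49 - 68300
= -68251

-68251


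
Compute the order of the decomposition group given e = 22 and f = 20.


|D_P| = e * f
= 22 * 20
= 440

440


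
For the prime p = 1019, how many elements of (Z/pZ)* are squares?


For prime p, the number of non-zero quadratic residues is (p-1)/2.
= (1019-1)/2
= 509

509


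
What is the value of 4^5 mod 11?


p = 11 is prime and the exponent is (p-1)/2 = 5, so by Euler's criterion 4^5 = (4/11) = +1 or -1 mod 11.
Compute by square-and-multiply:
  5 = 4 + 1 (binary 101)
  Repeated squaring mod 11: 4^1 = 4, 4^2 = 5, 4^4 = 3
  4^5 = 4^4 * 4^1 = 3 * 4 mod 11
    3 * 4 = 12 = 1 mod 11
  4^5 = 1 mod 11
Result 1: 4 is a quadratic residue mod 11.
4^5 mod 11 = 1

1


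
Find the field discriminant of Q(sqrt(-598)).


For K = Q(sqrt(d)) with d squarefree: disc(K) = d if d = 1 mod 4, and disc(K) = 4d if d = 2 or 3 mod 4.
Here d = -598, and d mod 4 = 2.
d = 2 mod 4, not 1 (O_K = Z[sqrt(d)]), so disc(K) = 4d = 4 * (-598) = -2392

-2392


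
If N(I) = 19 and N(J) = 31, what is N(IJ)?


N(IJ) = N(I) * N(J)
= 19 * 31
= 589

589


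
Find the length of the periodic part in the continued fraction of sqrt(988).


Run the CF algorithm for sqrt(988).
a_0 = floor(sqrt(988)) = 31; set m_0=0, q_0=1.
Recurrence: m' = q*a - m,  q' = (d - m'^2)/q,  a' = floor((a_0 + m')/q').
  step 1: m=31, q=27, a=2
  step 2: m=23, q=17, a=3
  step 3: m=28, q=12, a=4
  step 4: m=20, q=49, a=1
  step 5: m=29, q=3, a=20
  step 6: m=31, q=9, a=6
  step 7: m=23, q=51, a=1
  step 8: m=28, q=4, a=14
  step 9: m=28, q=51, a=1
  step 10: m=23, q=9, a=6
  step 11: m=31, q=3, a=20
  step 12: m=29, q=49, a=1
  step 13: m=20, q=12, a=4
  step 14: m=28, q=17, a=3
  step 15: m=23, q=27, a=2
  step 16: m=31, q=1, a=62
a_16 = 2*a_0 = 62, so the period closes here.
sqrt(988) = [31; 2, 3, 4, 1, 20, 6, 1, 14, 1, 6, 20, 1, 4, 3, 2, 62]
Period length = 16

16


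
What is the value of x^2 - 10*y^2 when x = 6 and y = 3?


x^2 - d*y^2
= 6^2 - 10*3^2
= 36 - 90
= -54

-54


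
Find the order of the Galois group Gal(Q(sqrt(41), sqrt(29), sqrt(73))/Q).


The 3 square roots of distinct primes are multiplicatively independent over Q,
so [K:Q] = 2^3 and Gal(K/Q) is isomorphic to (Z/2Z)^3.
|Gal| = 2^3 = 8

8


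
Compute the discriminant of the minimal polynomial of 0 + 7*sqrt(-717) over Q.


The element 0 + 7*sqrt(-717) has minimal polynomial:
x^2 + 0*x + 35133
Discriminant = (0)^2 - 4*(35133)
= 0 - 140532
= -140532

-140532


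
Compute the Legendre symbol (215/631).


p = 631 is prime, so compute (215/631) with the reciprocity algorithm (Jacobi-symbol steps: pull out 2s via (2/n), flip via reciprocity, reduce):
  reciprocity: (215/631) -> -(631/215)
  reduce: (201/215)
  reciprocity: (201/215) -> +(215/201)
  reduce: (14/201)
  pull out 2: (2/201) = +1  (since 201 mod 8 = 1)
  reciprocity: (7/201) -> +(201/7)
  reduce: (5/7)
  reciprocity: (5/7) -> +(7/5)
  reduce: (2/5)
  pull out 2: (2/5) = -1  (since 5 mod 8 = 5)
  (1/5) = 1
Product of signs = 1
(215/631) = 1

1


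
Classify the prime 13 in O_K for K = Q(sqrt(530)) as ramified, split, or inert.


K = Q(sqrt(530)). Since d mod 4 = 2, disc(K) = 2120.
Check p | disc: 2120 mod 13 = 1.
p does not divide disc. Compute Legendre symbol (d/p):
10^((13-1)/2) mod 13 = 1
(d/p) = 1, so p splits: (p) = P*P' with e=1, f=1, g=2.
Therefore p is split.

split


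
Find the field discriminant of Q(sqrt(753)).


For K = Q(sqrt(d)) with d squarefree: disc(K) = d if d = 1 mod 4, and disc(K) = 4d if d = 2 or 3 mod 4.
Here d = 753, and d mod 4 = 1.
d = 1 mod 4 (O_K = Z[(1+sqrt(d))/2]), so disc(K) = d = 753

753


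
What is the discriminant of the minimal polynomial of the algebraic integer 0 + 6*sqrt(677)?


The element 0 + 6*sqrt(677) has minimal polynomial:
x^2 + 0*x - 24372
Discriminant = (0)^2 - 4*(-24372)
= 0 + 97488
= 97488

97488


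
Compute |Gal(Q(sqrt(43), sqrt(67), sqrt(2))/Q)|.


The 3 square roots of distinct primes are multiplicatively independent over Q,
so [K:Q] = 2^3 and Gal(K/Q) is isomorphic to (Z/2Z)^3.
|Gal| = 2^3 = 8

8


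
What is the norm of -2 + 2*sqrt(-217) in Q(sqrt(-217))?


N(a + b*sqrt(d)) = a^2 - d*b^2
= (-2)^2 - (-217)*(2)^2
= 4 + 868
= 872

872


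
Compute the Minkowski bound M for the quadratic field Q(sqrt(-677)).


d = -677, d mod 4 = 3, so disc(K) = 4d = -2708; |disc(K)| = 2708
Imaginary quadratic field, so n = 2, s = r2 = 1, r1 = 0
M = (n!/n^n) * (4/pi)^s * sqrt(|disc(K)|) = (2!/2^2) * (4/pi)^1 * sqrt(2708)
= 0.5 * 1.273240 * 52.038447
= 33.1287

33.1287


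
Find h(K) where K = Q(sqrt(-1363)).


K = Q(sqrt(-1363)). d mod 4 = 1, so D = disc(K) = d = -1363
h(K) equals the number of primitive reduced positive-definite forms (a, b, c) = a*x^2 + b*x*y + c*y^2 with b^2 - 4ac = D,
where reduced means |b| <= a <= c, with b >= 0 whenever |b| = a or a = c, and primitive means gcd(a, b, c) = 1.
Reduced forces 3a^2 <= |D| = 1363, so 1 <= a <= 21; b must have the parity of D, and c = (b^2 - D)/(4a) must be an integer >= a.
Enumerate a = 1..21, b in [-a, a]:
  a=1: (1, 1, 341)  [1]
  a=2..6: none
  a=7: (7, -3, 49), (7, 3, 49)  [2]
  a=8..10: none
  a=11: (11, -1, 31), (11, 1, 31)  [2]
  a=12..18: none
  a=19: (19, 9, 19)  [1]
  a=20..21: none
Total reduced forms: 1 + 2 + 2 + 1 = 6
h = 6

6


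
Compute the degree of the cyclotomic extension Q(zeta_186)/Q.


The degree equals Euler's totient phi(186).
186 = 2 * 3 * 31
phi(186) = 60

60


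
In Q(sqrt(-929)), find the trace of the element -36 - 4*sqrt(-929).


Tr(a + b*sqrt(d)) = (a + b*sqrt(d)) + (a - b*sqrt(d)) = 2a
= 2 * (-36)
= -72

-72


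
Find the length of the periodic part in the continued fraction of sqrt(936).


Run the CF algorithm for sqrt(936).
a_0 = floor(sqrt(936)) = 30; set m_0=0, q_0=1.
Recurrence: m' = q*a - m,  q' = (d - m'^2)/q,  a' = floor((a_0 + m')/q').
  step 1: m=30, q=36, a=1
  step 2: m=6, q=25, a=1
  step 3: m=19, q=23, a=2
  step 4: m=27, q=9, a=6
  step 5: m=27, q=23, a=2
  step 6: m=19, q=25, a=1
  step 7: m=6, q=36, a=1
  step 8: m=30, q=1, a=60
a_8 = 2*a_0 = 60, so the period closes here.
sqrt(936) = [30; 1, 1, 2, 6, 2, 1, 1, 60]
Period length = 8

8


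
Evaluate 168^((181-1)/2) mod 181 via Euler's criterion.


p = 181 is prime and the exponent is (p-1)/2 = 90, so by Euler's criterion 168^90 = (168/181) = +1 or -1 mod 181.
Compute by square-and-multiply:
  90 = 64 + 16 + 8 + 2 (binary 1011010)
  Repeated squaring mod 181: 168^1 = 168, 168^2 = 169, 168^4 = 144, 168^8 = 102, 168^16 = 87, 168^32 = 148, 168^64 = 3
  168^90 = 168^64 * 168^16 * 168^8 * 168^2 = 3 * 87 * 102 * 169 mod 181
    3 * 87 = 261 = 80 mod 181
    80 * 102 = 8160 = 15 mod 181
    15 * 169 = 2535 = 1 mod 181
  168^90 = 1 mod 181
Result 1: 168 is a quadratic residue mod 181.
168^90 mod 181 = 1

1


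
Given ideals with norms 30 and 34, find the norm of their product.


N(IJ) = N(I) * N(J)
= 30 * 34
= 1020

1020


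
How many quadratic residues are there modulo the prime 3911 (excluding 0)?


For prime p, the number of non-zero quadratic residues is (p-1)/2.
= (3911-1)/2
= 1955

1955


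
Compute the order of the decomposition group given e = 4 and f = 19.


|D_P| = e * f
= 4 * 19
= 76

76


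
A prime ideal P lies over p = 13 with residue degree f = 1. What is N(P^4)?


N(P^a) = p^(a*f)
= 13^(4*1)
= 13^4
= 28561

28561


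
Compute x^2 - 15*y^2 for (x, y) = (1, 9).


x^2 - d*y^2
= 1^2 - 15*9^2
= 1 - 1215
= -1214

-1214


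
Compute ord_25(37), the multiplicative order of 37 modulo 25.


We want ord_25(37), the smallest k >= 1 with 37^k = 1 mod 25.
n = 25 = 5^2, phi(25) = 20; the order divides phi(n).
Divisors of 20: 1, 2, 4, 5, 10, 20
Repeated squaring mod 25: 37^1 = 12, 37^2 = 19, 37^4 = 11, 37^8 = 21, 37^16 = 16
Test divisors in increasing order:
  k=1: 37^1 = 12 mod 25
  k=2: 37^2 = 19 mod 25
  k=4: 37^4 = 11 mod 25
  k=5: 37^5 = 11 * 12 = 7 mod 25
  k=10: 37^10 = 21 * 19 = 24 mod 25
  k=20: 37^20 = 16 * 11 = 1 mod 25  <- first divisor giving 1
Order = 20

20


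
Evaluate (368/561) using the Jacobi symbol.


Compute (368/561) via quadratic reciprocity:
  pull out 2: (2/561) = +1  (since 561 mod 8 = 1)
  pull out 2: (2/561) = +1  (since 561 mod 8 = 1)
  pull out 2: (2/561) = +1  (since 561 mod 8 = 1)
  pull out 2: (2/561) = +1  (since 561 mod 8 = 1)
  reciprocity: (23/561) -> +(561/23)
  reduce: (9/23)
  reciprocity: (9/23) -> +(23/9)
  reduce: (5/9)
  reciprocity: (5/9) -> +(9/5)
  reduce: (4/5)
  pull out 2: (2/5) = -1  (since 5 mod 8 = 5)
  pull out 2: (2/5) = -1  (since 5 mod 8 = 5)
  (1/5) = 1
Product of signs = 1

1


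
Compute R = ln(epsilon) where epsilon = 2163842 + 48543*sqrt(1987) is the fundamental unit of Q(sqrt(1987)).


epsilon = 2163842 + 48543*sqrt(1987)
= 4.3277e+06
R = ln(4.3277e+06)
= 15.2805

15.2805
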